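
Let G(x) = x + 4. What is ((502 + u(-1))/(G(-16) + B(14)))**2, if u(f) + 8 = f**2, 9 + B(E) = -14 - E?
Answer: 245025/2401 ≈ 102.05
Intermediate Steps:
B(E) = -23 - E (B(E) = -9 + (-14 - E) = -23 - E)
u(f) = -8 + f**2
G(x) = 4 + x
((502 + u(-1))/(G(-16) + B(14)))**2 = ((502 + (-8 + (-1)**2))/((4 - 16) + (-23 - 1*14)))**2 = ((502 + (-8 + 1))/(-12 + (-23 - 14)))**2 = ((502 - 7)/(-12 - 37))**2 = (495/(-49))**2 = (495*(-1/49))**2 = (-495/49)**2 = 245025/2401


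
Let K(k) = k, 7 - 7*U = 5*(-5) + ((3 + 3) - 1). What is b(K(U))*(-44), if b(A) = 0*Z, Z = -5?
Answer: 0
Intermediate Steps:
U = 27/7 (U = 1 - (5*(-5) + ((3 + 3) - 1))/7 = 1 - (-25 + (6 - 1))/7 = 1 - (-25 + 5)/7 = 1 - ⅐*(-20) = 1 + 20/7 = 27/7 ≈ 3.8571)
b(A) = 0 (b(A) = 0*(-5) = 0)
b(K(U))*(-44) = 0*(-44) = 0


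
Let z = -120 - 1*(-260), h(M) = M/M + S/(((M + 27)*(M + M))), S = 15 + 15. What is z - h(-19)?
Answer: 21143/152 ≈ 139.10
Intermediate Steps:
S = 30
h(M) = 1 + 15/(M*(27 + M)) (h(M) = M/M + 30/(((M + 27)*(M + M))) = 1 + 30/(((27 + M)*(2*M))) = 1 + 30/((2*M*(27 + M))) = 1 + 30*(1/(2*M*(27 + M))) = 1 + 15/(M*(27 + M)))
z = 140 (z = -120 + 260 = 140)
z - h(-19) = 140 - (15 + (-19)**2 + 27*(-19))/((-19)*(27 - 19)) = 140 - (-1)*(15 + 361 - 513)/(19*8) = 140 - (-1)*(-137)/(19*8) = 140 - 1*137/152 = 140 - 137/152 = 21143/152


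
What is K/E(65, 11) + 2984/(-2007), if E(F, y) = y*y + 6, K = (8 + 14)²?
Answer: 592420/254889 ≈ 2.3242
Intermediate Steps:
K = 484 (K = 22² = 484)
E(F, y) = 6 + y² (E(F, y) = y² + 6 = 6 + y²)
K/E(65, 11) + 2984/(-2007) = 484/(6 + 11²) + 2984/(-2007) = 484/(6 + 121) + 2984*(-1/2007) = 484/127 - 2984/2007 = 592420/254889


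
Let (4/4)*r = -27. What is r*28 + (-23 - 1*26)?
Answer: -805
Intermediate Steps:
r = -27
r*28 + (-23 - 1*26) = -27*28 + (-23 - 1*26) = -756 + (-23 - 26) = -756 - 49 = -805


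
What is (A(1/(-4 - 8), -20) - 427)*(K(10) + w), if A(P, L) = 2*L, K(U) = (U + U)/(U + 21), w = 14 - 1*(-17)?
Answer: -458127/31 ≈ -14778.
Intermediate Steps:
w = 31 (w = 14 + 17 = 31)
K(U) = 2*U/(21 + U) (K(U) = (2*U)/(21 + U) = 2*U/(21 + U))
(A(1/(-4 - 8), -20) - 427)*(K(10) + w) = (2*(-20) - 427)*(2*10/(21 + 10) + 31) = (-40 - 427)*(2*10/31 + 31) = -467*(2*10*(1/31) + 31) = -467*(20/31 + 31) = -467*981/31 = -458127/31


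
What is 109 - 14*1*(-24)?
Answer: 445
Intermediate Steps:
109 - 14*1*(-24) = 109 - 14*(-24) = 109 + 336 = 445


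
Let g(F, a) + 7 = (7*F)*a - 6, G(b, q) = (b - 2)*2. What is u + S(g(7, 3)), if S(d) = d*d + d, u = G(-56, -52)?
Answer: 17974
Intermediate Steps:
G(b, q) = -4 + 2*b (G(b, q) = (-2 + b)*2 = -4 + 2*b)
u = -116 (u = -4 + 2*(-56) = -4 - 112 = -116)
g(F, a) = -13 + 7*F*a (g(F, a) = -7 + ((7*F)*a - 6) = -7 + (7*F*a - 6) = -7 + (-6 + 7*F*a) = -13 + 7*F*a)
S(d) = d + d² (S(d) = d² + d = d + d²)
u + S(g(7, 3)) = -116 + (-13 + 7*7*3)*(1 + (-13 + 7*7*3)) = -116 + (-13 + 147)*(1 + (-13 + 147)) = -116 + 134*(1 + 134) = -116 + 134*135 = -116 + 18090 = 17974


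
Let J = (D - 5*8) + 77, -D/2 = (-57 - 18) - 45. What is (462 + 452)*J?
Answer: 253178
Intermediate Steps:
D = 240 (D = -2*((-57 - 18) - 45) = -2*(-75 - 45) = -2*(-120) = 240)
J = 277 (J = (240 - 5*8) + 77 = (240 - 40) + 77 = 200 + 77 = 277)
(462 + 452)*J = (462 + 452)*277 = 914*277 = 253178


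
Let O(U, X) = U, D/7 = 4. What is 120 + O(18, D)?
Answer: 138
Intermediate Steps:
D = 28 (D = 7*4 = 28)
120 + O(18, D) = 120 + 18 = 138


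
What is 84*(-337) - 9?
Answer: -28317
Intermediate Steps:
84*(-337) - 9 = -28308 - 9 = -28317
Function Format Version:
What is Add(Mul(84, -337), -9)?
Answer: -28317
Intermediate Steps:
Add(Mul(84, -337), -9) = Add(-28308, -9) = -28317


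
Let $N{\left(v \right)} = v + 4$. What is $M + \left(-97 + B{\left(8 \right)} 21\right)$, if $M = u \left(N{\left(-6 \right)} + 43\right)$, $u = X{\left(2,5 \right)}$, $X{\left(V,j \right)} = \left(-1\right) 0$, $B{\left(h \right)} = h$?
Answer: $71$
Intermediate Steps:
$N{\left(v \right)} = 4 + v$
$X{\left(V,j \right)} = 0$
$u = 0$
$M = 0$ ($M = 0 \left(\left(4 - 6\right) + 43\right) = 0 \left(-2 + 43\right) = 0 \cdot 41 = 0$)
$M + \left(-97 + B{\left(8 \right)} 21\right) = 0 + \left(-97 + 8 \cdot 21\right) = 0 + \left(-97 + 168\right) = 0 + 71 = 71$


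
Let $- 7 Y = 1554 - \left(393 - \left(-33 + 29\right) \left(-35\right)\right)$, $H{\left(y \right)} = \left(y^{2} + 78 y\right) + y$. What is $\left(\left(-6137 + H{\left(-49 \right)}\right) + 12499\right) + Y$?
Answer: $\frac{32943}{7} \approx 4706.1$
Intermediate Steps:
$H{\left(y \right)} = y^{2} + 79 y$
$Y = - \frac{1301}{7}$ ($Y = - \frac{1554 - \left(393 - \left(-33 + 29\right) \left(-35\right)\right)}{7} = - \frac{1554 + \left(\left(\left(-4\right) \left(-35\right) + 2957\right) - 3350\right)}{7} = - \frac{1554 + \left(\left(140 + 2957\right) - 3350\right)}{7} = - \frac{1554 + \left(3097 - 3350\right)}{7} = - \frac{1554 - 253}{7} = \left(- \frac{1}{7}\right) 1301 = - \frac{1301}{7} \approx -185.86$)
$\left(\left(-6137 + H{\left(-49 \right)}\right) + 12499\right) + Y = \left(\left(-6137 - 49 \left(79 - 49\right)\right) + 12499\right) - \frac{1301}{7} = \left(\left(-6137 - 1470\right) + 12499\right) - \frac{1301}{7} = \left(-7607 + 12499\right) - \frac{1301}{7} = 4892 - \frac{1301}{7} = \frac{32943}{7}$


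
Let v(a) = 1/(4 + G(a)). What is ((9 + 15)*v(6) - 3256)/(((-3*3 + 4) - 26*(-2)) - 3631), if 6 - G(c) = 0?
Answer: 581/640 ≈ 0.90781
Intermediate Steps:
G(c) = 6 (G(c) = 6 - 1*0 = 6 + 0 = 6)
v(a) = 1/10 (v(a) = 1/(4 + 6) = 1/10)
((9 + 15)*v(6) - 3256)/(((-3*3 + 4) - 26*(-2)) - 3631) = ((9 + 15)*(1/10) - 3256)/(((-3*3 + 4) - 26*(-2)) - 3631) = (24*(1/10) - 3256)/(((-9 + 4) + 52) - 3631) = (12/5 - 3256)/((-5 + 52) - 3631) = -16268/(5*(47 - 3631)) = -16268/5/(-3584) = -16268/5*(-1/3584) = 581/640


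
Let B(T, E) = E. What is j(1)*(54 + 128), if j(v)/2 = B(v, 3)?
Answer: 1092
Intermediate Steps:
j(v) = 6 (j(v) = 2*3 = 6)
j(1)*(54 + 128) = 6*(54 + 128) = 6*182 = 1092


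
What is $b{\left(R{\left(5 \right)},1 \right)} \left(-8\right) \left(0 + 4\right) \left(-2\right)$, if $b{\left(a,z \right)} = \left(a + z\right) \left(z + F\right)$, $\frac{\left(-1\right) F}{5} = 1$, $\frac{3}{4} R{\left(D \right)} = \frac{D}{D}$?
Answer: $- \frac{1792}{3} \approx -597.33$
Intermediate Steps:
$R{\left(D \right)} = \frac{4}{3}$ ($R{\left(D \right)} = \frac{4 \frac{D}{D}}{3} = \frac{4}{3} \cdot 1 = \frac{4}{3}$)
$F = -5$ ($F = \left(-5\right) 1 = -5$)
$b{\left(a,z \right)} = \left(-5 + z\right) \left(a + z\right)$ ($b{\left(a,z \right)} = \left(a + z\right) \left(z - 5\right) = \left(a + z\right) \left(-5 + z\right) = \left(-5 + z\right) \left(a + z\right)$)
$b{\left(R{\left(5 \right)},1 \right)} \left(-8\right) \left(0 + 4\right) \left(-2\right) = \left(1^{2} - \frac{20}{3} - 5 + \frac{4}{3} \cdot 1\right) \left(-8\right) \left(0 + 4\right) \left(-2\right) = \left(1 - \frac{20}{3} - 5 + \frac{4}{3}\right) \left(-8\right) 4 \left(-2\right) = \left(- \frac{28}{3}\right) \left(-8\right) \left(-8\right) = \frac{224}{3} \left(-8\right) = - \frac{1792}{3}$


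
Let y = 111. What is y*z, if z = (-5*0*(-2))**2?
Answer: 0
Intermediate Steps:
z = 0 (z = (0*(-2))**2 = 0**2 = 0)
y*z = 111*0 = 0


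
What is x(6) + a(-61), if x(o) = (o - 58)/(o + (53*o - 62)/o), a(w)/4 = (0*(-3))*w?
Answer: -78/73 ≈ -1.0685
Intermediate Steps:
a(w) = 0 (a(w) = 4*((0*(-3))*w) = 4*(0*w) = 4*0 = 0)
x(o) = (-58 + o)/(o + (-62 + 53*o)/o)
x(6) + a(-61) = 6*(-58 + 6)/(-62 + 6**2 + 53*6) + 0 = 6*(-52)/(-62 + 36 + 318) + 0 = 6*(-52)/292 + 0 = 6*(1/292)*(-52) + 0 = -78/73 + 0 = -78/73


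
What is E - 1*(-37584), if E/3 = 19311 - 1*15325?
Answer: 49542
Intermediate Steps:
E = 11958 (E = 3*(19311 - 1*15325) = 3*(19311 - 15325) = 3*3986 = 11958)
E - 1*(-37584) = 11958 - 1*(-37584) = 11958 + 37584 = 49542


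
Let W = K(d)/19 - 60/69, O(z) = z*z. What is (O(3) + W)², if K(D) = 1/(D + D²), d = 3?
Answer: 1819790281/27499536 ≈ 66.175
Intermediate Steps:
O(z) = z²
W = -4537/5244 (W = (1/(3*(1 + 3)))/19 - 60/69 = ((⅓)/4)*(1/19) - 60*1/69 = ((⅓)*(¼))*(1/19) - 20/23 = (1/12)*(1/19) - 20/23 = 1/228 - 20/23 = -4537/5244 ≈ -0.86518)
(O(3) + W)² = (3² - 4537/5244)² = (9 - 4537/5244)² = (42659/5244)² = 1819790281/27499536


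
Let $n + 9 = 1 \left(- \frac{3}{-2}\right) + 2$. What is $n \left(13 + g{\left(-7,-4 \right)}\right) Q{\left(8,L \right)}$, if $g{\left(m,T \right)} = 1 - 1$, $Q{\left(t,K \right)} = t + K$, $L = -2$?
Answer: $-429$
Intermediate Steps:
$Q{\left(t,K \right)} = K + t$
$g{\left(m,T \right)} = 0$
$n = - \frac{11}{2}$ ($n = -9 + \left(1 \left(- \frac{3}{-2}\right) + 2\right) = -9 + \left(1 \left(\left(-3\right) \left(- \frac{1}{2}\right)\right) + 2\right) = -9 + \left(1 \cdot \frac{3}{2} + 2\right) = -9 + \left(\frac{3}{2} + 2\right) = -9 + \frac{7}{2} = - \frac{11}{2} \approx -5.5$)
$n \left(13 + g{\left(-7,-4 \right)}\right) Q{\left(8,L \right)} = - \frac{11 \left(13 + 0\right) \left(-2 + 8\right)}{2} = - \frac{11 \cdot 13 \cdot 6}{2} = \left(- \frac{11}{2}\right) 78 = -429$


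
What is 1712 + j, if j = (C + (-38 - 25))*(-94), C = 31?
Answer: 4720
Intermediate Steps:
j = 3008 (j = (31 + (-38 - 25))*(-94) = (31 - 63)*(-94) = -32*(-94) = 3008)
1712 + j = 1712 + 3008 = 4720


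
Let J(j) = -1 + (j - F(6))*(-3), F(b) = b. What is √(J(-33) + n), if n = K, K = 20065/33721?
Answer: √132580889421/33721 ≈ 10.798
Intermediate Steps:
K = 20065/33721 (K = 20065*(1/33721) = 20065/33721 ≈ 0.59503)
J(j) = 17 - 3*j (J(j) = -1 + (j - 1*6)*(-3) = -1 + (j - 6)*(-3) = -1 + (-6 + j)*(-3) = -1 + (18 - 3*j) = 17 - 3*j)
n = 20065/33721 ≈ 0.59503
√(J(-33) + n) = √((17 - 3*(-33)) + 20065/33721) = √((17 + 99) + 20065/33721) = √(116 + 20065/33721) = √(3931701/33721) = √132580889421/33721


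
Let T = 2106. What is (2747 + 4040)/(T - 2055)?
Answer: 6787/51 ≈ 133.08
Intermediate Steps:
(2747 + 4040)/(T - 2055) = (2747 + 4040)/(2106 - 2055) = 6787/51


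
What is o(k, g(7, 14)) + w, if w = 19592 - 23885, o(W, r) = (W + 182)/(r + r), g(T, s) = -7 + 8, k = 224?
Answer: -4090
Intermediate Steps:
g(T, s) = 1
o(W, r) = (182 + W)/(2*r) (o(W, r) = (182 + W)/((2*r)) = (182 + W)*(1/(2*r)) = (182 + W)/(2*r))
w = -4293
o(k, g(7, 14)) + w = (1/2)*(182 + 224)/1 - 4293 = (1/2)*1*406 - 4293 = 203 - 4293 = -4090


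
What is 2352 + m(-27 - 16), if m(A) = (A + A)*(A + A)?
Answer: 9748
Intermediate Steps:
m(A) = 4*A² (m(A) = (2*A)*(2*A) = 4*A²)
2352 + m(-27 - 16) = 2352 + 4*(-27 - 16)² = 2352 + 4*(-43)² = 2352 + 4*1849 = 2352 + 7396 = 9748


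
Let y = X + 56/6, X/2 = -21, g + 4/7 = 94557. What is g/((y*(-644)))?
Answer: 1985685/441784 ≈ 4.4947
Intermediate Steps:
g = 661895/7 (g = -4/7 + 94557 = 661895/7 ≈ 94556.)
X = -42 (X = 2*(-21) = -42)
y = -98/3 (y = -42 + 56/6 = -42 + 56*(⅙) = -42 + 28/3 = -98/3 ≈ -32.667)
g/((y*(-644))) = 661895/(7*((-98/3*(-644)))) = 661895/(7*(63112/3)) = (661895/7)*(3/63112) = 1985685/441784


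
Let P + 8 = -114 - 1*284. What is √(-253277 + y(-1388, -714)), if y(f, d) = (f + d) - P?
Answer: I*√254973 ≈ 504.95*I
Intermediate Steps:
P = -406 (P = -8 + (-114 - 1*284) = -8 + (-114 - 284) = -8 - 398 = -406)
y(f, d) = 406 + d + f (y(f, d) = (f + d) - 1*(-406) = (d + f) + 406 = 406 + d + f)
√(-253277 + y(-1388, -714)) = √(-253277 + (406 - 714 - 1388)) = √(-253277 - 1696) = √(-254973) = I*√254973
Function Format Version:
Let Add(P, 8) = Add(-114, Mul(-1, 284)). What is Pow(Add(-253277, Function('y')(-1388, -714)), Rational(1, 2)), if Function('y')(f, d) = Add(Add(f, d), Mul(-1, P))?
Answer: Mul(I, Pow(254973, Rational(1, 2))) ≈ Mul(504.95, I)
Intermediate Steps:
P = -406 (P = Add(-8, Add(-114, Mul(-1, 284))) = Add(-8, Add(-114, -284)) = Add(-8, -398) = -406)
Function('y')(f, d) = Add(406, d, f) (Function('y')(f, d) = Add(Add(f, d), Mul(-1, -406)) = Add(Add(d, f), 406) = Add(406, d, f))
Pow(Add(-253277, Function('y')(-1388, -714)), Rational(1, 2)) = Pow(Add(-253277, Add(406, -714, -1388)), Rational(1, 2)) = Pow(Add(-253277, -1696), Rational(1, 2)) = Pow(-254973, Rational(1, 2)) = Mul(I, Pow(254973, Rational(1, 2)))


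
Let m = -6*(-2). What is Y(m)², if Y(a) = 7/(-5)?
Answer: 49/25 ≈ 1.9600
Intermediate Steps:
m = 12
Y(a) = -7/5 (Y(a) = 7*(-⅕) = -7/5)
Y(m)² = (-7/5)² = 49/25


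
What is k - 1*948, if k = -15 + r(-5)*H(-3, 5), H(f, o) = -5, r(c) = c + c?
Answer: -913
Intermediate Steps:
r(c) = 2*c
k = 35 (k = -15 + (2*(-5))*(-5) = -15 - 10*(-5) = -15 + 50 = 35)
k - 1*948 = 35 - 1*948 = 35 - 948 = -913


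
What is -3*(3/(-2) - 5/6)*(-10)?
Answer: -70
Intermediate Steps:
-3*(3/(-2) - 5/6)*(-10) = -3*(3*(-½) - 5*⅙)*(-10) = -3*(-3/2 - ⅚)*(-10) = -3*(-7/3)*(-10) = 7*(-10) = -70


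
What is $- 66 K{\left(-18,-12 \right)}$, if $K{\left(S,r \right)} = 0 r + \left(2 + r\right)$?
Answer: $660$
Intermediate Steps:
$K{\left(S,r \right)} = 2 + r$ ($K{\left(S,r \right)} = 0 + \left(2 + r\right) = 2 + r$)
$- 66 K{\left(-18,-12 \right)} = - 66 \left(2 - 12\right) = \left(-66\right) \left(-10\right) = 660$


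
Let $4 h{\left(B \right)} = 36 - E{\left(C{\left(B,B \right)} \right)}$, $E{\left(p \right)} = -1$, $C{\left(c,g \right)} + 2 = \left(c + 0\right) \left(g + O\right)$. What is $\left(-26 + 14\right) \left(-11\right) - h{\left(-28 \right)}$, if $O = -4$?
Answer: $\frac{491}{4} \approx 122.75$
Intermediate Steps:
$C{\left(c,g \right)} = -2 + c \left(-4 + g\right)$ ($C{\left(c,g \right)} = -2 + \left(c + 0\right) \left(g - 4\right) = -2 + c \left(-4 + g\right)$)
$h{\left(B \right)} = \frac{37}{4}$ ($h{\left(B \right)} = \frac{36 - -1}{4} = \frac{36 + 1}{4} = \frac{1}{4} \cdot 37 = \frac{37}{4}$)
$\left(-26 + 14\right) \left(-11\right) - h{\left(-28 \right)} = \left(-26 + 14\right) \left(-11\right) - \frac{37}{4} = \left(-12\right) \left(-11\right) - \frac{37}{4} = 132 - \frac{37}{4} = \frac{491}{4}$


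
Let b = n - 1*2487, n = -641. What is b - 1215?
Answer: -4343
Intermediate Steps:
b = -3128 (b = -641 - 1*2487 = -641 - 2487 = -3128)
b - 1215 = -3128 - 1215 = -4343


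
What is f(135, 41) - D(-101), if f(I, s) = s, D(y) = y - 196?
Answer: 338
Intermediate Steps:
D(y) = -196 + y
f(135, 41) - D(-101) = 41 - (-196 - 101) = 41 - 1*(-297) = 41 + 297 = 338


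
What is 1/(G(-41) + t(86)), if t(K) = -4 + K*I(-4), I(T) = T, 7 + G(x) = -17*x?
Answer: 1/342 ≈ 0.0029240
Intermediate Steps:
G(x) = -7 - 17*x
t(K) = -4 - 4*K (t(K) = -4 + K*(-4) = -4 - 4*K)
1/(G(-41) + t(86)) = 1/((-7 - 17*(-41)) + (-4 - 4*86)) = 1/((-7 + 697) + (-4 - 344)) = 1/(690 - 348) = 1/342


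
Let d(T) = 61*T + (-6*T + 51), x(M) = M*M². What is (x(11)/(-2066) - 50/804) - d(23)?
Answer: -273391706/207633 ≈ -1316.7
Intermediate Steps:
x(M) = M³
d(T) = 51 + 55*T (d(T) = 61*T + (51 - 6*T) = 51 + 55*T)
(x(11)/(-2066) - 50/804) - d(23) = (11³/(-2066) - 50/804) - (51 + 55*23) = (1331*(-1/2066) - 50*1/804) - (51 + 1265) = (-1331/2066 - 25/402) - 1*1316 = -146678/207633 - 1316 = -273391706/207633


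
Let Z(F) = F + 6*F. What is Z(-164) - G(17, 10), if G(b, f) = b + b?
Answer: -1182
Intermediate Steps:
G(b, f) = 2*b
Z(F) = 7*F
Z(-164) - G(17, 10) = 7*(-164) - 2*17 = -1148 - 1*34 = -1148 - 34 = -1182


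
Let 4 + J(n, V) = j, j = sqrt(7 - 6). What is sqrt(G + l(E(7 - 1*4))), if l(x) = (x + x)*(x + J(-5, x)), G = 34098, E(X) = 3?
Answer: sqrt(34098) ≈ 184.66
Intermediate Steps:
j = 1 (j = sqrt(1) = 1)
J(n, V) = -3 (J(n, V) = -4 + 1 = -3)
l(x) = 2*x*(-3 + x) (l(x) = (x + x)*(x - 3) = (2*x)*(-3 + x) = 2*x*(-3 + x))
sqrt(G + l(E(7 - 1*4))) = sqrt(34098 + 2*3*(-3 + 3)) = sqrt(34098 + 2*3*0) = sqrt(34098 + 0) = sqrt(34098)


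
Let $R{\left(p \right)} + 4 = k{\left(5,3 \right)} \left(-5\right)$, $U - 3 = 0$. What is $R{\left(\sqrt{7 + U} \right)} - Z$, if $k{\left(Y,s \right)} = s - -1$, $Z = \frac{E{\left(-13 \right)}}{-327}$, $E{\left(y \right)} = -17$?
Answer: $- \frac{7865}{327} \approx -24.052$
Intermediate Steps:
$U = 3$ ($U = 3 + 0 = 3$)
$Z = \frac{17}{327}$ ($Z = - \frac{17}{-327} = \left(-17\right) \left(- \frac{1}{327}\right) = \frac{17}{327} \approx 0.051988$)
$k{\left(Y,s \right)} = 1 + s$ ($k{\left(Y,s \right)} = s + 1 = 1 + s$)
$R{\left(p \right)} = -24$ ($R{\left(p \right)} = -4 + \left(1 + 3\right) \left(-5\right) = -4 + 4 \left(-5\right) = -4 - 20 = -24$)
$R{\left(\sqrt{7 + U} \right)} - Z = -24 - \frac{17}{327} = - \frac{7865}{327}$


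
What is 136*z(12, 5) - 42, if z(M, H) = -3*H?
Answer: -2082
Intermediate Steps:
136*z(12, 5) - 42 = 136*(-3*5) - 42 = 136*(-15) - 42 = -2040 - 42 = -2082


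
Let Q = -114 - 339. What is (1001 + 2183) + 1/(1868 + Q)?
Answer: 4505361/1415 ≈ 3184.0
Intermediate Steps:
Q = -453
(1001 + 2183) + 1/(1868 + Q) = (1001 + 2183) + 1/(1868 - 453) = 3184 + 1/1415 = 4505361/1415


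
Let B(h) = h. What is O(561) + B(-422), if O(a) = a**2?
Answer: 314299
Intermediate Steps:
O(561) + B(-422) = 561**2 - 422 = 314721 - 422 = 314299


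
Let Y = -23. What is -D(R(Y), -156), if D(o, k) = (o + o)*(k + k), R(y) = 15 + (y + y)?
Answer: -19344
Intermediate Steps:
R(y) = 15 + 2*y
D(o, k) = 4*k*o (D(o, k) = (2*o)*(2*k) = 4*k*o)
-D(R(Y), -156) = -4*(-156)*(15 + 2*(-23)) = -4*(-156)*(15 - 46) = -4*(-156)*(-31) = -1*19344 = -19344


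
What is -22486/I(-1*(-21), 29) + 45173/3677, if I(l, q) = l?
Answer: -81732389/77217 ≈ -1058.5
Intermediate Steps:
-22486/I(-1*(-21), 29) + 45173/3677 = -22486/((-1*(-21))) + 45173/3677 = -22486/21 + 45173*(1/3677) = -22486*1/21 + 45173/3677 = -22486/21 + 45173/3677 = -81732389/77217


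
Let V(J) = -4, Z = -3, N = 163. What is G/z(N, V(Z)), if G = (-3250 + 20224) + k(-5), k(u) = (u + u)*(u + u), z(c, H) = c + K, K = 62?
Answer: 17074/225 ≈ 75.884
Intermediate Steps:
z(c, H) = 62 + c (z(c, H) = c + 62 = 62 + c)
k(u) = 4*u**2 (k(u) = (2*u)*(2*u) = 4*u**2)
G = 17074 (G = (-3250 + 20224) + 4*(-5)**2 = 16974 + 4*25 = 16974 + 100 = 17074)
G/z(N, V(Z)) = 17074/(62 + 163) = 17074/225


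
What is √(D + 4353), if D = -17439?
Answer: 3*I*√1454 ≈ 114.39*I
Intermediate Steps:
√(D + 4353) = √(-17439 + 4353) = √(-13086) = 3*I*√1454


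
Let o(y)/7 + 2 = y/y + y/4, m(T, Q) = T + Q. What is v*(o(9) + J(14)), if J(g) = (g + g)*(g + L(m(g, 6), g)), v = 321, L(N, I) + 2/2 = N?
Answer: 1197651/4 ≈ 2.9941e+5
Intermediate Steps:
m(T, Q) = Q + T
L(N, I) = -1 + N
J(g) = 2*g*(5 + 2*g) (J(g) = (g + g)*(g + (-1 + (6 + g))) = (2*g)*(g + (5 + g)) = (2*g)*(5 + 2*g) = 2*g*(5 + 2*g))
o(y) = -7 + 7*y/4 (o(y) = -14 + 7*(y/y + y/4) = -14 + 7*(1 + y*(¼)) = -14 + 7*(1 + y/4) = -14 + (7 + 7*y/4) = -7 + 7*y/4)
v*(o(9) + J(14)) = 321*((-7 + (7/4)*9) + 2*14*(5 + 2*14)) = 321*((-7 + 63/4) + 2*14*(5 + 28)) = 321*(35/4 + 2*14*33) = 321*(35/4 + 924) = 321*(3731/4) = 1197651/4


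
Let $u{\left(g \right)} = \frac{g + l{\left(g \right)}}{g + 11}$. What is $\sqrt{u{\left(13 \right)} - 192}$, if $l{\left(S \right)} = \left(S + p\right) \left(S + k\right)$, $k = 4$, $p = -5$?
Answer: $\frac{7 i \sqrt{546}}{12} \approx 13.631 i$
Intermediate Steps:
$l{\left(S \right)} = \left(-5 + S\right) \left(4 + S\right)$ ($l{\left(S \right)} = \left(S - 5\right) \left(S + 4\right) = \left(-5 + S\right) \left(4 + S\right)$)
$u{\left(g \right)} = \frac{-20 + g^{2}}{11 + g}$ ($u{\left(g \right)} = \frac{g - \left(20 + g - g^{2}\right)}{g + 11} = \frac{-20 + g^{2}}{11 + g}$)
$\sqrt{u{\left(13 \right)} - 192} = \sqrt{\frac{-20 + 13^{2}}{11 + 13} - 192} = \sqrt{\frac{-20 + 169}{24} - 192} = \sqrt{\frac{1}{24} \cdot 149 - 192} = \sqrt{\frac{149}{24} - 192} = \sqrt{- \frac{4459}{24}} = \frac{7 i \sqrt{546}}{12}$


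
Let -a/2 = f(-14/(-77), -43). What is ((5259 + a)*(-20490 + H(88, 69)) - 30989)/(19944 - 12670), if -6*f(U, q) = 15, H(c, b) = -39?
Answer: -108095645/7274 ≈ -14861.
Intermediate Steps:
f(U, q) = -5/2 (f(U, q) = -⅙*15 = -5/2)
a = 5 (a = -2*(-5/2) = 5)
((5259 + a)*(-20490 + H(88, 69)) - 30989)/(19944 - 12670) = ((5259 + 5)*(-20490 - 39) - 30989)/(19944 - 12670) = (5264*(-20529) - 30989)/7274 = (-108064656 - 30989)*(1/7274) = -108095645*1/7274 = -108095645/7274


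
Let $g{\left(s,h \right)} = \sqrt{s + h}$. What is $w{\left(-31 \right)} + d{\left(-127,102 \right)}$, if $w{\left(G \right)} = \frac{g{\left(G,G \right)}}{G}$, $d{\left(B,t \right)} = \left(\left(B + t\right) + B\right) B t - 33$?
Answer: $1968975 - \frac{i \sqrt{62}}{31} \approx 1.969 \cdot 10^{6} - 0.254 i$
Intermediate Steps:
$g{\left(s,h \right)} = \sqrt{h + s}$
$d{\left(B,t \right)} = -33 + B t \left(t + 2 B\right)$ ($d{\left(B,t \right)} = \left(t + 2 B\right) B t - 33 = B \left(t + 2 B\right) t - 33 = B t \left(t + 2 B\right) - 33 = -33 + B t \left(t + 2 B\right)$)
$w{\left(G \right)} = \frac{\sqrt{2}}{\sqrt{G}}$ ($w{\left(G \right)} = \frac{\sqrt{G + G}}{G} = \frac{\sqrt{2 G}}{G} = \frac{\sqrt{2} \sqrt{G}}{G} = \frac{\sqrt{2}}{\sqrt{G}}$)
$w{\left(-31 \right)} + d{\left(-127,102 \right)} = \frac{\sqrt{2}}{i \sqrt{31}} - \left(33 - 3290316 + 1321308\right) = \sqrt{2} \left(- \frac{i \sqrt{31}}{31}\right) - \left(1321341 - 3290316\right) = - \frac{i \sqrt{62}}{31} - -1968975 = - \frac{i \sqrt{62}}{31} + 1968975 = 1968975 - \frac{i \sqrt{62}}{31}$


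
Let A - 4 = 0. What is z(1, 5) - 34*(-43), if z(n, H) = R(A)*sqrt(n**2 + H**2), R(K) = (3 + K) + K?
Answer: 1462 + 11*sqrt(26) ≈ 1518.1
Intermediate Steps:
A = 4 (A = 4 + 0 = 4)
R(K) = 3 + 2*K
z(n, H) = 11*sqrt(H**2 + n**2) (z(n, H) = (3 + 2*4)*sqrt(n**2 + H**2) = (3 + 8)*sqrt(H**2 + n**2) = 11*sqrt(H**2 + n**2))
z(1, 5) - 34*(-43) = 11*sqrt(5**2 + 1**2) - 34*(-43) = 11*sqrt(25 + 1) + 1462 = 11*sqrt(26) + 1462 = 1462 + 11*sqrt(26)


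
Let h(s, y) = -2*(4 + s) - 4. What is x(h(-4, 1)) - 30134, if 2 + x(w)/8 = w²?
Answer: -30022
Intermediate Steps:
h(s, y) = -12 - 2*s (h(s, y) = (-8 - 2*s) - 4 = -12 - 2*s)
x(w) = -16 + 8*w²
x(h(-4, 1)) - 30134 = (-16 + 8*(-12 - 2*(-4))²) - 30134 = (-16 + 8*(-12 + 8)²) - 30134 = (-16 + 8*(-4)²) - 30134 = (-16 + 8*16) - 30134 = (-16 + 128) - 30134 = 112 - 30134 = -30022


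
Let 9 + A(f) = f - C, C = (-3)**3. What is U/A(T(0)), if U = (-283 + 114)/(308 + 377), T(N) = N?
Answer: -169/12330 ≈ -0.013706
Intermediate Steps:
C = -27
U = -169/685 ≈ -0.24672
A(f) = 18 + f (A(f) = -9 + (f - 1*(-27)) = -9 + (f + 27) = -9 + (27 + f) = 18 + f)
U/A(T(0)) = -169/(685*(18 + 0)) = -169/685/18 = -169/685*1/18 = -169/12330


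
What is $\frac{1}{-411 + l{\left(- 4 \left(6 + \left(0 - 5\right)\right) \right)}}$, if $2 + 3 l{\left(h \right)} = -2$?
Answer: $- \frac{3}{1237} \approx -0.0024252$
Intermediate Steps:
$l{\left(h \right)} = - \frac{4}{3}$ ($l{\left(h \right)} = - \frac{2}{3} + \frac{1}{3} \left(-2\right) = - \frac{2}{3} - \frac{2}{3} = - \frac{4}{3}$)
$\frac{1}{-411 + l{\left(- 4 \left(6 + \left(0 - 5\right)\right) \right)}} = \frac{1}{-411 - \frac{4}{3}} = \frac{1}{- \frac{1237}{3}} = - \frac{3}{1237}$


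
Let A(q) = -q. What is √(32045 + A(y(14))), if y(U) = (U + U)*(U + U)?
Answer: √31261 ≈ 176.81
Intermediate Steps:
y(U) = 4*U² (y(U) = (2*U)*(2*U) = 4*U²)
√(32045 + A(y(14))) = √(32045 - 4*14²) = √(32045 - 4*196) = √(32045 - 1*784) = √(32045 - 784) = √31261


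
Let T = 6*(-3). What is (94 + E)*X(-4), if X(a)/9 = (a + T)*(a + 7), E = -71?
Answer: -13662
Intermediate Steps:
T = -18
X(a) = 9*(-18 + a)*(7 + a) (X(a) = 9*((a - 18)*(a + 7)) = 9*((-18 + a)*(7 + a)) = 9*(-18 + a)*(7 + a))
(94 + E)*X(-4) = (94 - 71)*(-1134 - 99*(-4) + 9*(-4)²) = 23*(-1134 + 396 + 9*16) = 23*(-1134 + 396 + 144) = 23*(-594) = -13662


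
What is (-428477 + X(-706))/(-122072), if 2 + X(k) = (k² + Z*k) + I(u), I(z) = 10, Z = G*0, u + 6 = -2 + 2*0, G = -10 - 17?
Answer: -69967/122072 ≈ -0.57316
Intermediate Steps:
G = -27
u = -8 (u = -6 + (-2 + 2*0) = -6 + (-2 + 0) = -6 - 2 = -8)
Z = 0 (Z = -27*0 = 0)
X(k) = 8 + k² (X(k) = -2 + ((k² + 0*k) + 10) = -2 + ((k² + 0) + 10) = -2 + (k² + 10) = -2 + (10 + k²) = 8 + k²)
(-428477 + X(-706))/(-122072) = (-428477 + (8 + (-706)²))/(-122072) = (-428477 + (8 + 498436))*(-1/122072) = (-428477 + 498444)*(-1/122072) = 69967*(-1/122072) = -69967/122072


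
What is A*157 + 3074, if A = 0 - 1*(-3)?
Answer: 3545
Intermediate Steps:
A = 3 (A = 0 + 3 = 3)
A*157 + 3074 = 3*157 + 3074 = 471 + 3074 = 3545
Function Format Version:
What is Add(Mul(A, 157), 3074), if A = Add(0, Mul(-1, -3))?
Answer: 3545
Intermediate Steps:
A = 3 (A = Add(0, 3) = 3)
Add(Mul(A, 157), 3074) = Add(Mul(3, 157), 3074) = Add(471, 3074) = 3545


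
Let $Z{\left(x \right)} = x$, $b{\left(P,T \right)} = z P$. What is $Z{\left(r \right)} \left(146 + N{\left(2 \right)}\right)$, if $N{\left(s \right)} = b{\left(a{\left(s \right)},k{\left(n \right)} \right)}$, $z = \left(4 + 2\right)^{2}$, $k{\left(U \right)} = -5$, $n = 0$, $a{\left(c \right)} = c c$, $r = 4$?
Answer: $1160$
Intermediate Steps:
$a{\left(c \right)} = c^{2}$
$z = 36$ ($z = 6^{2} = 36$)
$b{\left(P,T \right)} = 36 P$
$N{\left(s \right)} = 36 s^{2}$
$Z{\left(r \right)} \left(146 + N{\left(2 \right)}\right) = 4 \left(146 + 36 \cdot 2^{2}\right) = 4 \left(146 + 36 \cdot 4\right) = 4 \left(146 + 144\right) = 4 \cdot 290 = 1160$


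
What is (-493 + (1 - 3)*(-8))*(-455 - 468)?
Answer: 440271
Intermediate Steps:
(-493 + (1 - 3)*(-8))*(-455 - 468) = (-493 - 2*(-8))*(-923) = (-493 + 16)*(-923) = -477*(-923) = 440271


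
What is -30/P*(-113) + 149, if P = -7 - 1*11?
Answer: -118/3 ≈ -39.333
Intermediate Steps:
P = -18 (P = -7 - 11 = -18)
-30/P*(-113) + 149 = -30/(-18)*(-113) + 149 = -30*(-1/18)*(-113) + 149 = (5/3)*(-113) + 149 = -565/3 + 149 = -118/3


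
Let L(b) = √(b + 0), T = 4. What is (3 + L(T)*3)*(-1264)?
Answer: -11376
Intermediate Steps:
L(b) = √b
(3 + L(T)*3)*(-1264) = (3 + √4*3)*(-1264) = (3 + 2*3)*(-1264) = (3 + 6)*(-1264) = 9*(-1264) = -11376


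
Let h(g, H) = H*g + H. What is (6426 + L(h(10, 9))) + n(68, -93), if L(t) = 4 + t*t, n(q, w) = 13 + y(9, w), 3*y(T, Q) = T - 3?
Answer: 16246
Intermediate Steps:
y(T, Q) = -1 + T/3 (y(T, Q) = (T - 3)/3 = (-3 + T)/3 = -1 + T/3)
n(q, w) = 15 (n(q, w) = 13 + (-1 + (⅓)*9) = 13 + (-1 + 3) = 13 + 2 = 15)
h(g, H) = H + H*g
L(t) = 4 + t²
(6426 + L(h(10, 9))) + n(68, -93) = (6426 + (4 + (9*(1 + 10))²)) + 15 = (6426 + (4 + (9*11)²)) + 15 = (6426 + (4 + 99²)) + 15 = (6426 + (4 + 9801)) + 15 = (6426 + 9805) + 15 = 16231 + 15 = 16246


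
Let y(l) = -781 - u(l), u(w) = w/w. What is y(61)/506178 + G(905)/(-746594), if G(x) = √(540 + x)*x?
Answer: -391/253089 - 15385*√5/746594 ≈ -0.047623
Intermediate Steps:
u(w) = 1
G(x) = x*√(540 + x)
y(l) = -782 (y(l) = -781 - 1*1 = -781 - 1 = -782)
y(61)/506178 + G(905)/(-746594) = -782/506178 + (905*√(540 + 905))/(-746594) = -782*1/506178 + (905*√1445)*(-1/746594) = -391/253089 + (905*(17*√5))*(-1/746594) = -391/253089 + (15385*√5)*(-1/746594) = -391/253089 - 15385*√5/746594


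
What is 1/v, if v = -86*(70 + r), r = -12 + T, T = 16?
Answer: -1/6364 ≈ -0.00015713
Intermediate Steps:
r = 4 (r = -12 + 16 = 4)
v = -6364 (v = -86*(70 + 4) = -86*74 = -6364)
1/v = 1/(-6364) = -1/6364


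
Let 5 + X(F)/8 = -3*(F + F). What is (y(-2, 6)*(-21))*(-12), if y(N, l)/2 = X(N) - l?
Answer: 25200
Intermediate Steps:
X(F) = -40 - 48*F (X(F) = -40 + 8*(-3*(F + F)) = -40 + 8*(-6*F) = -40 - 48*F)
y(N, l) = -80 - 96*N - 2*l (y(N, l) = 2*((-40 - 48*N) - l) = 2*(-40 - l - 48*N) = -80 - 96*N - 2*l)
(y(-2, 6)*(-21))*(-12) = ((-80 - 96*(-2) - 2*6)*(-21))*(-12) = ((-80 + 192 - 12)*(-21))*(-12) = (100*(-21))*(-12) = -2100*(-12) = 25200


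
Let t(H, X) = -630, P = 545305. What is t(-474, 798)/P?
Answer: -126/109061 ≈ -0.0011553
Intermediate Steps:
t(-474, 798)/P = -630/545305 = -630*1/545305 = -126/109061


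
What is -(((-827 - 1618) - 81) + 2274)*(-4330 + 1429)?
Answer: -731052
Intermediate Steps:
-(((-827 - 1618) - 81) + 2274)*(-4330 + 1429) = -((-2445 - 81) + 2274)*(-2901) = -(-2526 + 2274)*(-2901) = -(-252)*(-2901) = -1*731052 = -731052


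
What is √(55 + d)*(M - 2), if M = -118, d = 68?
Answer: -120*√123 ≈ -1330.9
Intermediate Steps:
√(55 + d)*(M - 2) = √(55 + 68)*(-118 - 2) = √123*(-120) = -120*√123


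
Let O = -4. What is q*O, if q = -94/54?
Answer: 188/27 ≈ 6.9630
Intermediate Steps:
q = -47/27 (q = -94*1/54 = -47/27 ≈ -1.7407)
q*O = -47/27*(-4) = 188/27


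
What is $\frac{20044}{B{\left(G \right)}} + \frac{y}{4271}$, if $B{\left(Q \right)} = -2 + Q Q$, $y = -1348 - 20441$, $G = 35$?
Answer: $\frac{58959977}{5223433} \approx 11.288$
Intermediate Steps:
$y = -21789$ ($y = -1348 - 20441 = -21789$)
$B{\left(Q \right)} = -2 + Q^{2}$
$\frac{20044}{B{\left(G \right)}} + \frac{y}{4271} = \frac{20044}{-2 + 35^{2}} - \frac{21789}{4271} = \frac{20044}{-2 + 1225} - \frac{21789}{4271} = \frac{20044}{1223} - \frac{21789}{4271} = \frac{58959977}{5223433}$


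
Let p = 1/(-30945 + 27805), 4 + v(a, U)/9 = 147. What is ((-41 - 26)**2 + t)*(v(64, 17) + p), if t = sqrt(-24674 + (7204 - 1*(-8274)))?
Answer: 18140852531/3140 + 44452969*I*sqrt(19)/1570 ≈ 5.7773e+6 + 1.2342e+5*I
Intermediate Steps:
v(a, U) = 1287 (v(a, U) = -36 + 9*147 = -36 + 1323 = 1287)
p = -1/3140 (p = 1/(-3140) = -1/3140 ≈ -0.00031847)
t = 22*I*sqrt(19) (t = sqrt(-24674 + (7204 + 8274)) = sqrt(-24674 + 15478) = sqrt(-9196) = 22*I*sqrt(19) ≈ 95.896*I)
((-41 - 26)**2 + t)*(v(64, 17) + p) = ((-41 - 26)**2 + 22*I*sqrt(19))*(1287 - 1/3140) = ((-67)**2 + 22*I*sqrt(19))*(4041179/3140) = (4489 + 22*I*sqrt(19))*(4041179/3140) = 18140852531/3140 + 44452969*I*sqrt(19)/1570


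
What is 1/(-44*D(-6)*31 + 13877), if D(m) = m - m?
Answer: 1/13877 ≈ 7.2062e-5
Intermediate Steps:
D(m) = 0
1/(-44*D(-6)*31 + 13877) = 1/(-44*0*31 + 13877) = 1/(0*31 + 13877) = 1/(0 + 13877) = 1/13877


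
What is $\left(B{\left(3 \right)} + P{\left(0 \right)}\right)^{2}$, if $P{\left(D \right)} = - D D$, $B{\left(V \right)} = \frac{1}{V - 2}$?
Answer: $1$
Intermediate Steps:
$B{\left(V \right)} = \frac{1}{-2 + V}$
$P{\left(D \right)} = - D^{2}$
$\left(B{\left(3 \right)} + P{\left(0 \right)}\right)^{2} = \left(\frac{1}{-2 + 3} - 0^{2}\right)^{2} = \left(1^{-1} - 0\right)^{2} = \left(1 + 0\right)^{2} = 1^{2} = 1$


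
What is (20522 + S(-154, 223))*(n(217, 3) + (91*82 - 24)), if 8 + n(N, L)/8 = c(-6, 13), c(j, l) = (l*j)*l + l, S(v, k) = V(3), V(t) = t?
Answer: -13012850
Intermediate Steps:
S(v, k) = 3
c(j, l) = l + j*l² (c(j, l) = (j*l)*l + l = j*l² + l = l + j*l²)
n(N, L) = -8072 (n(N, L) = -64 + 8*(13*(1 - 6*13)) = -64 + 8*(13*(1 - 78)) = -64 + 8*(13*(-77)) = -64 + 8*(-1001) = -64 - 8008 = -8072)
(20522 + S(-154, 223))*(n(217, 3) + (91*82 - 24)) = (20522 + 3)*(-8072 + (91*82 - 24)) = 20525*(-8072 + (7462 - 24)) = 20525*(-8072 + 7438) = 20525*(-634) = -13012850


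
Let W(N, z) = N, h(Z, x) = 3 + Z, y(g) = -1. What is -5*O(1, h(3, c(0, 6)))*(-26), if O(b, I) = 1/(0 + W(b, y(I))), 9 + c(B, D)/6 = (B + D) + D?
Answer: 130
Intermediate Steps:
c(B, D) = -54 + 6*B + 12*D (c(B, D) = -54 + 6*((B + D) + D) = -54 + 6*(B + 2*D) = -54 + (6*B + 12*D) = -54 + 6*B + 12*D)
O(b, I) = 1/b (O(b, I) = 1/(0 + b) = 1/b)
-5*O(1, h(3, c(0, 6)))*(-26) = -5/1*(-26) = -5*1*(-26) = -5*(-26) = 130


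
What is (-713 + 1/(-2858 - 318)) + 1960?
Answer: 3960471/3176 ≈ 1247.0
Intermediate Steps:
(-713 + 1/(-2858 - 318)) + 1960 = (-713 + 1/(-3176)) + 1960 = (-713 - 1/3176) + 1960 = -2264489/3176 + 1960 = 3960471/3176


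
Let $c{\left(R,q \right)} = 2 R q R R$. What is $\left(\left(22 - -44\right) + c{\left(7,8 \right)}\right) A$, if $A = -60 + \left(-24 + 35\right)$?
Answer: $-272146$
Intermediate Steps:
$c{\left(R,q \right)} = 2 q R^{3}$ ($c{\left(R,q \right)} = 2 R q R^{2} = 2 q R^{3}$)
$A = -49$ ($A = -60 + 11 = -49$)
$\left(\left(22 - -44\right) + c{\left(7,8 \right)}\right) A = \left(\left(22 - -44\right) + 2 \cdot 8 \cdot 7^{3}\right) \left(-49\right) = \left(\left(22 + 44\right) + 2 \cdot 8 \cdot 343\right) \left(-49\right) = \left(66 + 5488\right) \left(-49\right) = 5554 \left(-49\right) = -272146$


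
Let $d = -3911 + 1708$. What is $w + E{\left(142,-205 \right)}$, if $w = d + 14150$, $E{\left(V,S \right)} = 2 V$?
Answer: $12231$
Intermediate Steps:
$d = -2203$
$w = 11947$ ($w = -2203 + 14150 = 11947$)
$w + E{\left(142,-205 \right)} = 11947 + 2 \cdot 142 = 11947 + 284 = 12231$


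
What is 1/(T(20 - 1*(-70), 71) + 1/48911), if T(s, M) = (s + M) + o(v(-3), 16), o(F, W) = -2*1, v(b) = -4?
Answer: 48911/7776850 ≈ 0.0062893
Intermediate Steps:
o(F, W) = -2
T(s, M) = -2 + M + s (T(s, M) = (s + M) - 2 = (M + s) - 2 = -2 + M + s)
1/(T(20 - 1*(-70), 71) + 1/48911) = 1/((-2 + 71 + (20 - 1*(-70))) + 1/48911) = 1/((-2 + 71 + (20 + 70)) + 1/48911) = 1/((-2 + 71 + 90) + 1/48911) = 1/(159 + 1/48911) = 1/(7776850/48911) = 48911/7776850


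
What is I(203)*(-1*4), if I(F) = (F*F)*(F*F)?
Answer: -6792726724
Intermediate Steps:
I(F) = F⁴ (I(F) = F²*F² = F⁴)
I(203)*(-1*4) = 203⁴*(-1*4) = 1698181681*(-4) = -6792726724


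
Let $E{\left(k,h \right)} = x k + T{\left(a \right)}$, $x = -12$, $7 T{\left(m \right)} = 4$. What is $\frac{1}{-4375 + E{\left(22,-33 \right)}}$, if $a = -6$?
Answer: $- \frac{7}{32469} \approx -0.00021559$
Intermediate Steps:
$T{\left(m \right)} = \frac{4}{7}$ ($T{\left(m \right)} = \frac{1}{7} \cdot 4 = \frac{4}{7}$)
$E{\left(k,h \right)} = \frac{4}{7} - 12 k$ ($E{\left(k,h \right)} = - 12 k + \frac{4}{7} = \frac{4}{7} - 12 k$)
$\frac{1}{-4375 + E{\left(22,-33 \right)}} = \frac{1}{-4375 + \left(\frac{4}{7} - 264\right)} = \frac{1}{-4375 - \frac{1844}{7}} = \frac{1}{- \frac{32469}{7}} = - \frac{7}{32469}$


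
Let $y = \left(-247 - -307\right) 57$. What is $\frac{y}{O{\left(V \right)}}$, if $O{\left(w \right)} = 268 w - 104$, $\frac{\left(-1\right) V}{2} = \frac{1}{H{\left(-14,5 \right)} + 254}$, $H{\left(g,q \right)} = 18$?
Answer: $- \frac{38760}{1201} \approx -32.273$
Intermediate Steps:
$V = - \frac{1}{136}$ ($V = - \frac{2}{18 + 254} = - \frac{2}{272} = \left(-2\right) \frac{1}{272} = - \frac{1}{136} \approx -0.0073529$)
$O{\left(w \right)} = -104 + 268 w$
$y = 3420$ ($y = \left(-247 + 307\right) 57 = 60 \cdot 57 = 3420$)
$\frac{y}{O{\left(V \right)}} = \frac{3420}{-104 + 268 \left(- \frac{1}{136}\right)} = \frac{3420}{-104 - \frac{67}{34}} = \frac{3420}{- \frac{3603}{34}} = 3420 \left(- \frac{34}{3603}\right) = - \frac{38760}{1201}$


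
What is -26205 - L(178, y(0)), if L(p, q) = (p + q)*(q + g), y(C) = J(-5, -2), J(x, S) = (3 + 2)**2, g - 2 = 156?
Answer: -63354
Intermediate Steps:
g = 158 (g = 2 + 156 = 158)
J(x, S) = 25 (J(x, S) = 5**2 = 25)
y(C) = 25
L(p, q) = (158 + q)*(p + q) (L(p, q) = (p + q)*(q + 158) = (p + q)*(158 + q) = (158 + q)*(p + q))
-26205 - L(178, y(0)) = -26205 - (25**2 + 158*178 + 158*25 + 178*25) = -26205 - (625 + 28124 + 3950 + 4450) = -26205 - 1*37149 = -26205 - 37149 = -63354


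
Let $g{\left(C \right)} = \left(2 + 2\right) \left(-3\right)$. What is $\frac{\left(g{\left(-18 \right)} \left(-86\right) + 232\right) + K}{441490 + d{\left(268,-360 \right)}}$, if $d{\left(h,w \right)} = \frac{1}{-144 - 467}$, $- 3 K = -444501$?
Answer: $\frac{91302341}{269750389} \approx 0.33847$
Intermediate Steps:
$K = 148167$ ($K = \left(- \frac{1}{3}\right) \left(-444501\right) = 148167$)
$g{\left(C \right)} = -12$ ($g{\left(C \right)} = 4 \left(-3\right) = -12$)
$d{\left(h,w \right)} = - \frac{1}{611}$ ($d{\left(h,w \right)} = \frac{1}{-611} = - \frac{1}{611}$)
$\frac{\left(g{\left(-18 \right)} \left(-86\right) + 232\right) + K}{441490 + d{\left(268,-360 \right)}} = \frac{\left(\left(-12\right) \left(-86\right) + 232\right) + 148167}{441490 - \frac{1}{611}} = \frac{\left(1032 + 232\right) + 148167}{\frac{269750389}{611}} = \left(1264 + 148167\right) \frac{611}{269750389} = 149431 \cdot \frac{611}{269750389} = \frac{91302341}{269750389}$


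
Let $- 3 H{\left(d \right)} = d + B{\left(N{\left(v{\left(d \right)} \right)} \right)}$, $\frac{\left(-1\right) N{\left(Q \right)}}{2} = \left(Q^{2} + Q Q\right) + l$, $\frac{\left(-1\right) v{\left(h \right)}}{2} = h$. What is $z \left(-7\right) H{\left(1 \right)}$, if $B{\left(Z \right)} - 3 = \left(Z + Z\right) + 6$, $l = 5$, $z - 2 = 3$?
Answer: $-490$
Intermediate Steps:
$z = 5$ ($z = 2 + 3 = 5$)
$v{\left(h \right)} = - 2 h$
$N{\left(Q \right)} = -10 - 4 Q^{2}$ ($N{\left(Q \right)} = - 2 \left(\left(Q^{2} + Q Q\right) + 5\right) = - 2 \left(\left(Q^{2} + Q^{2}\right) + 5\right) = - 2 \left(2 Q^{2} + 5\right) = - 2 \left(5 + 2 Q^{2}\right) = -10 - 4 Q^{2}$)
$B{\left(Z \right)} = 9 + 2 Z$ ($B{\left(Z \right)} = 3 + \left(\left(Z + Z\right) + 6\right) = 3 + \left(2 Z + 6\right) = 3 + \left(6 + 2 Z\right) = 9 + 2 Z$)
$H{\left(d \right)} = \frac{11}{3} - \frac{d}{3} + \frac{32 d^{2}}{3}$ ($H{\left(d \right)} = - \frac{d + \left(9 + 2 \left(-10 - 4 \left(- 2 d\right)^{2}\right)\right)}{3} = - \frac{d + \left(9 + 2 \left(-10 - 4 \cdot 4 d^{2}\right)\right)}{3} = - \frac{d + \left(9 + 2 \left(-10 - 16 d^{2}\right)\right)}{3} = - \frac{d + \left(9 - \left(20 + 32 d^{2}\right)\right)}{3} = - \frac{d - \left(11 + 32 d^{2}\right)}{3} = - \frac{-11 + d - 32 d^{2}}{3} = \frac{11}{3} - \frac{d}{3} + \frac{32 d^{2}}{3}$)
$z \left(-7\right) H{\left(1 \right)} = 5 \left(-7\right) \left(\frac{11}{3} - \frac{1}{3} + \frac{32 \cdot 1^{2}}{3}\right) = - 35 \left(\frac{11}{3} - \frac{1}{3} + \frac{32}{3} \cdot 1\right) = - 35 \left(\frac{11}{3} - \frac{1}{3} + \frac{32}{3}\right) = \left(-35\right) 14 = -490$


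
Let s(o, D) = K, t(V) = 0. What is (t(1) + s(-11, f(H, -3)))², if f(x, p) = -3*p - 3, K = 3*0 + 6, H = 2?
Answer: 36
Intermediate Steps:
K = 6 (K = 0 + 6 = 6)
f(x, p) = -3 - 3*p
s(o, D) = 6
(t(1) + s(-11, f(H, -3)))² = (0 + 6)² = 6² = 36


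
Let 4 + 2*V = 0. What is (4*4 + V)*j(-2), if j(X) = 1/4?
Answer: 7/2 ≈ 3.5000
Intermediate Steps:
V = -2 (V = -2 + (1/2)*0 = -2 + 0 = -2)
j(X) = 1/4
(4*4 + V)*j(-2) = (4*4 - 2)*(1/4) = (16 - 2)*(1/4) = 14*(1/4) = 7/2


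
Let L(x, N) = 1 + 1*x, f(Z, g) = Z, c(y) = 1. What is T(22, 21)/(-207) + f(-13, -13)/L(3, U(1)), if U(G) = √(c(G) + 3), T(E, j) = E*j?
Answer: -1513/276 ≈ -5.4819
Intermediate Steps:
U(G) = 2 (U(G) = √(1 + 3) = √4 = 2)
L(x, N) = 1 + x
T(22, 21)/(-207) + f(-13, -13)/L(3, U(1)) = (22*21)/(-207) - 13/(1 + 3) = 462*(-1/207) - 13/4 = -154/69 - 13*¼ = -154/69 - 13/4 = -1513/276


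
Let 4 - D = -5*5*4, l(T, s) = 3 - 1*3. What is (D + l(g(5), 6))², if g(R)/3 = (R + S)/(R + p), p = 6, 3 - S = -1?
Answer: 10816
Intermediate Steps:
S = 4 (S = 3 - 1*(-1) = 3 + 1 = 4)
g(R) = 3*(4 + R)/(6 + R) (g(R) = 3*((R + 4)/(R + 6)) = 3*((4 + R)/(6 + R)) = 3*(4 + R)/(6 + R))
l(T, s) = 0 (l(T, s) = 3 - 3 = 0)
D = 104 (D = 4 - (-5*5)*4 = 4 - (-25)*4 = 4 - 1*(-100) = 4 + 100 = 104)
(D + l(g(5), 6))² = (104 + 0)² = 104² = 10816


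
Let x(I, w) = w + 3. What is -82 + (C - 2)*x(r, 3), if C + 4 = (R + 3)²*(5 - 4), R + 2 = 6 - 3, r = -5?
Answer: -22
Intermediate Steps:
R = 1 (R = -2 + (6 - 3) = -2 + 3 = 1)
x(I, w) = 3 + w
C = 12 (C = -4 + (1 + 3)²*(5 - 4) = -4 + 4²*1 = -4 + 16*1 = -4 + 16 = 12)
-82 + (C - 2)*x(r, 3) = -82 + (12 - 2)*(3 + 3) = -82 + 10*6 = -82 + 60 = -22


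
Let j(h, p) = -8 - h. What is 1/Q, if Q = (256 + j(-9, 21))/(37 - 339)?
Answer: -302/257 ≈ -1.1751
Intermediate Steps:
Q = -257/302 (Q = (256 + (-8 - 1*(-9)))/(37 - 339) = (256 + (-8 + 9))/(-302) = (256 + 1)*(-1/302) = 257*(-1/302) = -257/302 ≈ -0.85099)
1/Q = 1/(-257/302) = -302/257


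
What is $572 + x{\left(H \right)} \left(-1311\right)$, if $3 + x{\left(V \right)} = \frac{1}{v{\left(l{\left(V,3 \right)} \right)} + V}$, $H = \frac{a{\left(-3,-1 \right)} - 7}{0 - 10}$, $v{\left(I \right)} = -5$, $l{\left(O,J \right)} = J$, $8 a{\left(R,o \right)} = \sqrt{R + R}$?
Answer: $\frac{284604715}{59171} - \frac{52440 i \sqrt{6}}{59171} \approx 4809.9 - 2.1708 i$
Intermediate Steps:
$a{\left(R,o \right)} = \frac{\sqrt{2} \sqrt{R}}{8}$ ($a{\left(R,o \right)} = \frac{\sqrt{R + R}}{8} = \frac{\sqrt{2 R}}{8} = \frac{\sqrt{2} \sqrt{R}}{8}$)
$H = \frac{7}{10} - \frac{i \sqrt{6}}{80}$ ($H = \frac{\frac{\sqrt{2} \sqrt{-3}}{8} - 7}{0 - 10} = \frac{\frac{\sqrt{2} i \sqrt{3}}{8} - 7}{-10} = \left(\frac{i \sqrt{6}}{8} - 7\right) \left(- \frac{1}{10}\right) = \left(-7 + \frac{i \sqrt{6}}{8}\right) \left(- \frac{1}{10}\right) = \frac{7}{10} - \frac{i \sqrt{6}}{80} \approx 0.7 - 0.030619 i$)
$x{\left(V \right)} = -3 + \frac{1}{-5 + V}$
$572 + x{\left(H \right)} \left(-1311\right) = 572 + \frac{16 - 3 \left(\frac{7}{10} - \frac{i \sqrt{6}}{80}\right)}{-5 + \left(\frac{7}{10} - \frac{i \sqrt{6}}{80}\right)} \left(-1311\right) = 572 + \frac{16 - \left(\frac{21}{10} - \frac{3 i \sqrt{6}}{80}\right)}{- \frac{43}{10} - \frac{i \sqrt{6}}{80}} \left(-1311\right) = 572 + \frac{\frac{139}{10} + \frac{3 i \sqrt{6}}{80}}{- \frac{43}{10} - \frac{i \sqrt{6}}{80}} \left(-1311\right) = 572 - \frac{1311 \left(\frac{139}{10} + \frac{3 i \sqrt{6}}{80}\right)}{- \frac{43}{10} - \frac{i \sqrt{6}}{80}}$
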